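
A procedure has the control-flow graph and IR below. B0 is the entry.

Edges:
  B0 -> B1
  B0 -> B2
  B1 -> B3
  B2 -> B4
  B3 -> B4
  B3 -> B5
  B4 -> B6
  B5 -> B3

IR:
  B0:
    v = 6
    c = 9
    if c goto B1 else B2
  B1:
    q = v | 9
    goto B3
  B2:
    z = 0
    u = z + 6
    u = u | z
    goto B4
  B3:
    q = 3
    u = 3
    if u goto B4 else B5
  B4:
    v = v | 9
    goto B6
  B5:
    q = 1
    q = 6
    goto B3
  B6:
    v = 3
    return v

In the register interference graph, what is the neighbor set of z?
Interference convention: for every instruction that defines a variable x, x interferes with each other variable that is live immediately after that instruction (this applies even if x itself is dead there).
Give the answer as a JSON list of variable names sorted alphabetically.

Per-block:
  B0: def={c,v} ue=∅
  B1: def={q} ue={v}
  B2: def={u,z} ue=∅
  B3: def={q,u} ue=∅
  B4: def={v} ue={v}
  B5: def={q} ue=∅
  B6: def={v} ue=∅

Live sets:
  B0: in=∅ out={v}
  B1: in={v} out={v}
  B2: in={v} out={v}
  B3: in={v} out={v}
  B4: in={v} out=∅
  B5: in={v} out={v}
  B6: in=∅ out=∅

Interference:
  c — {v}
  q — {v}
  u — {v,z}
  v — {c,q,u,z}
  z — {u,v}

N(z) = ["u", "v"]

Answer: ["u", "v"]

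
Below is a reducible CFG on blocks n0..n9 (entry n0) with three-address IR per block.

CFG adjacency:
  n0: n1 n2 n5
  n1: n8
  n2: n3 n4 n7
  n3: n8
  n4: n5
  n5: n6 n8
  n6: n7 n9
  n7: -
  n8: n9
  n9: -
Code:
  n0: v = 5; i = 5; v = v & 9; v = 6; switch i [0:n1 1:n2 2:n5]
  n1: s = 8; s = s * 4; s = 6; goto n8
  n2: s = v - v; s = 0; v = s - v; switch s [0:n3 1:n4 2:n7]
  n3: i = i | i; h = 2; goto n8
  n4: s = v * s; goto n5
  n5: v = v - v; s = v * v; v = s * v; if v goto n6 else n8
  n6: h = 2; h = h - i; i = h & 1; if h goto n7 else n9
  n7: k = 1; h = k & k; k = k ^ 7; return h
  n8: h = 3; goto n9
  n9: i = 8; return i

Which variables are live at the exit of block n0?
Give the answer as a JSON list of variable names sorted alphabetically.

Answer: ["i", "v"]

Derivation:
def/use:
  n0: def={i,v} ue=∅
  n1: def={s} ue=∅
  n2: def={s,v} ue={v}
  n3: def={h,i} ue={i}
  n4: def={s} ue={s,v}
  n5: def={s,v} ue={v}
  n6: def={h,i} ue={i}
  n7: def={h,k} ue=∅
  n8: def={h} ue=∅
  n9: def={i} ue=∅

Backward fixpoint:
  live n0: ∅→{i,v}
  live n1: ∅→∅
  live n2: {i,v}→{i,s,v}
  live n3: {i}→∅
  live n4: {i,s,v}→{i,v}
  live n5: {i,v}→{i}
  live n6: {i}→∅
  live n7: ∅→∅
  live n8: ∅→∅
  live n9: ∅→∅

live-out(n0) = ["i", "v"]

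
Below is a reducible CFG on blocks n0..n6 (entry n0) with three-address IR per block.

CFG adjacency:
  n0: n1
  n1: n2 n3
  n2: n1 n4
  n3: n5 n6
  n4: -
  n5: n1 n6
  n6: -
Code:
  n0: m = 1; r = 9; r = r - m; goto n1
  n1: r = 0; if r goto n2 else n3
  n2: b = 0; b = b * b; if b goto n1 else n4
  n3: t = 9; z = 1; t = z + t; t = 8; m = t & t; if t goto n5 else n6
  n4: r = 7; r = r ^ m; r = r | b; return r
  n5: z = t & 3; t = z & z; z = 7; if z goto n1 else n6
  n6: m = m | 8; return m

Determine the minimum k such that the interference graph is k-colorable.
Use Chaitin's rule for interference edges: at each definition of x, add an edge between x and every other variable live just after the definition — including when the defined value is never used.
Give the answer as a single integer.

Answer: 3

Analysis:
Per-block:
  n0: {m,r} / ∅
  n1: {r} / ∅
  n2: {b} / ∅
  n3: {m,t,z} / ∅
  n4: {r} / {b,m}
  n5: {t,z} / {t}
  n6: {m} / {m}

Backward fixpoint:
  n0: in=∅ out={m}
  n1: in={m} out={m}
  n2: in={m} out={b,m}
  n3: in=∅ out={m,t}
  n4: in={b,m} out=∅
  n5: in={m,t} out={m}
  n6: in={m} out=∅

Interfere edges:
  b: {m,r}
  m: {b,r,t,z}
  r: {b,m}
  t: {m,z}
  z: {m,t}

Registers:
  clique {b,m,r} ⇒ need ≥ 3
  assign b→r1 m→r0 r→r2 t→r1 z→r2 — no edge inside a register ⇒ χ ≤ 3
  χ = 3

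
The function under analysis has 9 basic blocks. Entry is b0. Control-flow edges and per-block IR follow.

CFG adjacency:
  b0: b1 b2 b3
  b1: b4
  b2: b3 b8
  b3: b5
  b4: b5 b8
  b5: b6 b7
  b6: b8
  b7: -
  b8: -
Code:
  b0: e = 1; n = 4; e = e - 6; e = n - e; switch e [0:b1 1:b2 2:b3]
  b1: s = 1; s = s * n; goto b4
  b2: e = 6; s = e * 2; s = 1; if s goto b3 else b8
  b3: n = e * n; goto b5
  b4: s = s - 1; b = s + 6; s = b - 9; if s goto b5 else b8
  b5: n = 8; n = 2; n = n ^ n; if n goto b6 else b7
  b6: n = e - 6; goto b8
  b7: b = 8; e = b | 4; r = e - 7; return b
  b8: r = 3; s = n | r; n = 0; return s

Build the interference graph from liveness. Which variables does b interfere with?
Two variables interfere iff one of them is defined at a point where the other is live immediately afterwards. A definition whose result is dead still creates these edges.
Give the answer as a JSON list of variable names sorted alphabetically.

Block summaries:
  b0: {e,n} / ∅
  b1: {s} / {n}
  b2: {e,s} / ∅
  b3: {n} / {e,n}
  b4: {b,s} / {s}
  b5: {n} / ∅
  b6: {n} / {e}
  b7: {b,e,r} / ∅
  b8: {n,r,s} / {n}

Live sets:
  b0: in=∅ out={e,n}
  b1: in={e,n} out={e,n,s}
  b2: in={n} out={e,n}
  b3: in={e,n} out={e}
  b4: in={e,n,s} out={e,n}
  b5: in={e} out={e}
  b6: in={e} out={n}
  b7: in=∅ out=∅
  b8: in={n} out=∅

Conflict graph:
  b — {e,n,r}
  e — {b,n,s}
  n — {b,e,r,s}
  r — {b,n}
  s — {e,n}

N(b) = ["e", "n", "r"]

Answer: ["e", "n", "r"]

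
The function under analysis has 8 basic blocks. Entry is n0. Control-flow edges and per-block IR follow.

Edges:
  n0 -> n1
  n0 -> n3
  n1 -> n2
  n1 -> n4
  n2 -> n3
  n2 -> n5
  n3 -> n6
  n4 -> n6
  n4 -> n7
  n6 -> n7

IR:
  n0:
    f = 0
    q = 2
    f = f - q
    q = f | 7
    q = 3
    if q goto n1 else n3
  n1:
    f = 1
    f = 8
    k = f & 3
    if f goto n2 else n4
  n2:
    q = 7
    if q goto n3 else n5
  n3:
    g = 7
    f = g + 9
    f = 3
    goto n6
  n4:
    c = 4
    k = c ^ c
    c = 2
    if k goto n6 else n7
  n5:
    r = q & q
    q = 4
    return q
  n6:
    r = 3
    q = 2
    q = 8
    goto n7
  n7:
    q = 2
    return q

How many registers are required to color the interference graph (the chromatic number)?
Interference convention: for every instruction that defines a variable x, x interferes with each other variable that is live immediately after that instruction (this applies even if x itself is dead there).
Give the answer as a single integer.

Answer: 2

Working:
def/use:
  n0: def={f,q} ue=∅
  n1: def={f,k} ue=∅
  n2: def={q} ue=∅
  n3: def={f,g} ue=∅
  n4: def={c,k} ue=∅
  n5: def={q,r} ue={q}
  n6: def={q,r} ue=∅
  n7: def={q} ue=∅

Backward fixpoint:
  live n0: ∅→∅
  live n1: ∅→∅
  live n2: ∅→{q}
  live n3: ∅→∅
  live n4: ∅→∅
  live n5: {q}→∅
  live n6: ∅→∅
  live n7: ∅→∅

Interference:
  c↔{k}
  f↔{k,q}
  g↔∅
  k↔{c,f}
  q↔{f}
  r↔∅

Colouring:
  clique {c,k} ⇒ need ≥ 2
  2-colouring: R0={c,f,g,r}  R1={k,q}
  χ = 2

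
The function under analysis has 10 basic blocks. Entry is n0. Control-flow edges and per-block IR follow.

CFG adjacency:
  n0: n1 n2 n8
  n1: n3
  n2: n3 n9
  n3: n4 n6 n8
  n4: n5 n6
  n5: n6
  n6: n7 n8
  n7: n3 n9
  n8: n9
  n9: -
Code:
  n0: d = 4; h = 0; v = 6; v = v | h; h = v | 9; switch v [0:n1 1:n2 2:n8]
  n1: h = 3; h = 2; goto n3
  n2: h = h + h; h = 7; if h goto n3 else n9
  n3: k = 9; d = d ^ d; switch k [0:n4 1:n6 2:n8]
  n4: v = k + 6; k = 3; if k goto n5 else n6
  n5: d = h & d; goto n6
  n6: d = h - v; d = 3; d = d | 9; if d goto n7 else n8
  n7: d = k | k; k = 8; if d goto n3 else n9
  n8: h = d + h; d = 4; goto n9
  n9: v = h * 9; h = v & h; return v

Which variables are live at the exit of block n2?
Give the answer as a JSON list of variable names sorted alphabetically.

Answer: ["d", "h", "v"]

Derivation:
def/use:
  n0: def={d,h,v} ue=∅
  n1: def={h} ue=∅
  n2: def={h} ue={h}
  n3: def={d,k} ue={d}
  n4: def={k,v} ue={k}
  n5: def={d} ue={d,h}
  n6: def={d} ue={h,v}
  n7: def={d,k} ue={k}
  n8: def={d,h} ue={d,h}
  n9: def={h,v} ue={h}

Backward fixpoint:
  n0 li=∅ lo={d,h,v}
  n1 li={d,v} lo={d,h,v}
  n2 li={d,h,v} lo={d,h,v}
  n3 li={d,h,v} lo={d,h,k,v}
  n4 li={d,h,k} lo={d,h,k,v}
  n5 li={d,h,k,v} lo={h,k,v}
  n6 li={h,k,v} lo={d,h,k,v}
  n7 li={h,k,v} lo={d,h,v}
  n8 li={d,h} lo={h}
  n9 li={h} lo=∅

live-out(n2) = ["d", "h", "v"]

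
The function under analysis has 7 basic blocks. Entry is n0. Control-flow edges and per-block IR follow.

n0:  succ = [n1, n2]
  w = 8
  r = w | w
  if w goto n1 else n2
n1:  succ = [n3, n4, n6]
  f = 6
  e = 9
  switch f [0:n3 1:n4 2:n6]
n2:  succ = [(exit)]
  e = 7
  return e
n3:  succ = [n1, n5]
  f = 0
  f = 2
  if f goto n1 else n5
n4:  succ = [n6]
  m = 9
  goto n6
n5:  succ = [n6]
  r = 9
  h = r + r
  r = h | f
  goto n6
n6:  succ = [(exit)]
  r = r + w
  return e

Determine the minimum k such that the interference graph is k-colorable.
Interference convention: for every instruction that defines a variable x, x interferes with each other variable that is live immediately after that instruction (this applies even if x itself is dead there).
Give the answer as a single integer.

def/use:
  n0 def {r,w} use ∅
  n1 def {e,f} use ∅
  n2 def {e} use ∅
  n3 def {f} use ∅
  n4 def {m} use ∅
  n5 def {h,r} use {f}
  n6 def {r} use {e,r,w}

Live sets:
  live n0: ∅→{r,w}
  live n1: {r,w}→{e,r,w}
  live n2: ∅→∅
  live n3: {e,r,w}→{e,f,r,w}
  live n4: {e,r,w}→{e,r,w}
  live n5: {e,f,w}→{e,r,w}
  live n6: {e,r,w}→∅

Interference:
  e: {f,h,m,r,w}
  f: {e,h,r,w}
  h: {e,f,w}
  m: {e,r,w}
  r: {e,f,m,w}
  w: {e,f,h,m,r}

Colouring:
  lower bound: {e,f,h,w} mutually conflict ⇒ χ ≥ 4
  assign e→r0 f→r2 h→r3 m→r2 r→r3 w→r1 — no edge inside a register ⇒ χ ≤ 4
  χ = 4

Answer: 4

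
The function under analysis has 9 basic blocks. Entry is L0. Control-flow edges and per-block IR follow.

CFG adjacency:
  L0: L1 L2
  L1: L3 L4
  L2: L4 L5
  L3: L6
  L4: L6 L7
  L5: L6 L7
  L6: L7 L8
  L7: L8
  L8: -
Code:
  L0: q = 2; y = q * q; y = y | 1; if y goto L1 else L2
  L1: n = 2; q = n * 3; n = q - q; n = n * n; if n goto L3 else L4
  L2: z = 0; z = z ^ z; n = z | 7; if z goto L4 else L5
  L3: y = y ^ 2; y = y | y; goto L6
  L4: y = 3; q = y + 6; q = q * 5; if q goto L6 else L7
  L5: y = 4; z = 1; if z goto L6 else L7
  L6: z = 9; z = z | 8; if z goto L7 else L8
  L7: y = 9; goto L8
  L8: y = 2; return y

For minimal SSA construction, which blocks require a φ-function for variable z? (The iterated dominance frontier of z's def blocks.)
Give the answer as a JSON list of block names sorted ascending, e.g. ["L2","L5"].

Answer: ["L4", "L6", "L7", "L8"]

Analysis:
idom tree: L1←L0 L2←L0 L3←L1 L4←L0 L5←L2 L6←L0 L7←L0 L8←L0
Join-block Dom:
  L4: preds {L1,L2}: {L0,L1} ∩ {L0,L2} = {L0}; idom=L0
  L6: preds {L3,L4,L5}: {L0,L1,L3} ∩ {L0,L4} ∩ {L0,L2,L5} = {L0}; idom=L0
  L7: preds {L4,L5,L6}: {L0,L4} ∩ {L0,L2,L5} ∩ {L0,L6} = {L0}; idom=L0
  L8: preds {L6,L7}: {L0,L6} ∩ {L0,L7} = {L0}; idom=L0

DF derivation:
  join L4 pred L1: L1 stop@L0
  join L4 pred L2: L2 stop@L0
  join L6 pred L3: L3→L1 stop@L0
  join L6 pred L4: L4 stop@L0
  join L6 pred L5: L5→L2 stop@L0
  join L7 pred L4: L4 stop@L0
  join L7 pred L5: L5→L2 stop@L0
  join L7 pred L6: L6 stop@L0
  join L8 pred L6: L6 stop@L0
  join L8 pred L7: L7 stop@L0
  L0 → ∅
  L1 → {L4,L6}
  L2 → {L4,L6,L7}
  L3 → {L6}
  L4 → {L6,L7}
  L5 → {L6,L7}
  L6 → {L7,L8}
  L7 → {L8}
  L8 → ∅

φ for z: defs {L2,L5,L6}
  DF⁺ = {L4,L6,L7,L8}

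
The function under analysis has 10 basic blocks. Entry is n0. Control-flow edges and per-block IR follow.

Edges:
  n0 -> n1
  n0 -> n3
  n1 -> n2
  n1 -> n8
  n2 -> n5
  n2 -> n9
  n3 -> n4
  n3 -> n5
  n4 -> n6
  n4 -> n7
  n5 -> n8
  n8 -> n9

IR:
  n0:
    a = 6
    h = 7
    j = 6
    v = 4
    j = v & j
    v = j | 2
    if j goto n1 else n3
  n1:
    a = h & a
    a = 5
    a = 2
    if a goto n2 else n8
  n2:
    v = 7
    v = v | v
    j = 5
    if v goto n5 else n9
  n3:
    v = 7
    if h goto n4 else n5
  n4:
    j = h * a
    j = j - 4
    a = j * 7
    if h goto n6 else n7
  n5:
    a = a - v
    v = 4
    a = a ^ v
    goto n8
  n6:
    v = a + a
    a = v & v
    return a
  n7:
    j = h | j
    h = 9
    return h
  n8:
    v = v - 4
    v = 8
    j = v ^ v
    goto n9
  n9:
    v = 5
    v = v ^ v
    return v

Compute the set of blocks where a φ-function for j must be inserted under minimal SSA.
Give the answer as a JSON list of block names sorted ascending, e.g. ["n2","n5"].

idom tree: n1←n0 n2←n1 n3←n0 n4←n3 n5←n0 n6←n4 n7←n4 n8←n0 n9←n0
Dom at joins:
  n5: preds {n2,n3}: {n0,n1,n2} ∩ {n0,n3} = {n0}; idom=n0
  n8: preds {n1,n5}: {n0,n1} ∩ {n0,n5} = {n0}; idom=n0
  n9: preds {n2,n8}: {n0,n1,n2} ∩ {n0,n8} = {n0}; idom=n0

Frontier:
  n5←n2: walk n2→n1 to n0
  n5←n3: walk n3 to n0
  n8←n1: walk n1 to n0
  n8←n5: walk n5 to n0
  n9←n2: walk n2→n1 to n0
  n9←n8: walk n8 to n0
  DF(n0)=∅
  DF(n1)={n5,n8,n9}
  DF(n2)={n5,n9}
  DF(n3)={n5}
  DF(n4)=∅
  DF(n5)={n8}
  DF(n6)=∅
  DF(n7)=∅
  DF(n8)={n9}
  DF(n9)=∅

φ for j: defs {n0,n2,n4,n7,n8}
  DF⁺ = {n5,n8,n9}

Answer: ["n5", "n8", "n9"]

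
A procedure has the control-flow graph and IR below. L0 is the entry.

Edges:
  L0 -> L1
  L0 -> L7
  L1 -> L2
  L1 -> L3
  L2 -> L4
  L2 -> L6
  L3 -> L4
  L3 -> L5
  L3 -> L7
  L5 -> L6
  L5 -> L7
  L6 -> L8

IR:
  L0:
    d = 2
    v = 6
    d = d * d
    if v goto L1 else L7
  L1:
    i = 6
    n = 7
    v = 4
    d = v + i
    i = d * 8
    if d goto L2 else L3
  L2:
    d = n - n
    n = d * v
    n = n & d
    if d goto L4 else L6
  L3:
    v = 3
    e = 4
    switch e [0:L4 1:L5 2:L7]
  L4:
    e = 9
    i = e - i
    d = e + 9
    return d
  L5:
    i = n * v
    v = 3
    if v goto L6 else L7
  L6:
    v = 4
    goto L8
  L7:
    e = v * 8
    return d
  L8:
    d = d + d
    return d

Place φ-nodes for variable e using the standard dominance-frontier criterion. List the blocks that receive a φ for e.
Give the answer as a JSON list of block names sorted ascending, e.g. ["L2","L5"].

Answer: ["L4", "L6", "L7"]

Analysis:
idom tree: L1←L0 L2←L1 L3←L1 L4←L1 L5←L3 L6←L1 L7←L0 L8←L6
Join-block Dom:
  L4: preds {L2,L3}: {L0,L1,L2} ∩ {L0,L1,L3} = {L0,L1}; idom=L1
  L6: preds {L2,L5}: {L0,L1,L2} ∩ {L0,L1,L3,L5} = {L0,L1}; idom=L1
  L7: preds {L0,L3,L5}: {L0} ∩ {L0,L1,L3} ∩ {L0,L1,L3,L5} = {L0}; idom=L0

DF walk-up:
  L4←L2: walk L2 to L1
  L4←L3: walk L3 to L1
  L6←L2: walk L2 to L1
  L6←L5: walk L5→L3 to L1
  L7←L0: walk · to L0
  L7←L3: walk L3→L1 to L0
  L7←L5: walk L5→L3→L1 to L0
  L0: DF=∅
  L1: DF={L7}
  L2: DF={L4,L6}
  L3: DF={L4,L6,L7}
  L4: DF=∅
  L5: DF={L6,L7}
  L6: DF=∅
  L7: DF=∅
  L8: DF=∅

φ for e: defs {L3,L4,L7}
  DF⁺ = {L4,L6,L7}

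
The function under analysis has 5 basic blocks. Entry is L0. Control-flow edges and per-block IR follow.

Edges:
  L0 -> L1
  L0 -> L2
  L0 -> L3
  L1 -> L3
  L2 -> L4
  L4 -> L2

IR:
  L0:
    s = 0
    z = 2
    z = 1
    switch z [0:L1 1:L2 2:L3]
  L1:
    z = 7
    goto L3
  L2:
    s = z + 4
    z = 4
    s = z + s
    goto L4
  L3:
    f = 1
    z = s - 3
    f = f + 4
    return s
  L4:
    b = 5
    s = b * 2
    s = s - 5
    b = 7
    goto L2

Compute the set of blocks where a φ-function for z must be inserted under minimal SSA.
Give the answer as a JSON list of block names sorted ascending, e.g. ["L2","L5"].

idom tree: L1←L0 L2←L0 L3←L0 L4←L2
Join-block Dom:
  L2: preds {L0,L4}: {L0} ∩ {L0,L2,L4} = {L0}; idom=L0
  L3: preds {L0,L1}: {L0} ∩ {L0,L1} = {L0}; idom=L0

DF walk-up:
  join L2 pred L0: · stop@L0
  join L2 pred L4: L4→L2 stop@L0
  join L3 pred L0: · stop@L0
  join L3 pred L1: L1 stop@L0
  DF(L0)=∅
  DF(L1)={L3}
  DF(L2)={L2}
  DF(L3)=∅
  DF(L4)={L2}

φ for z: defs {L0,L1,L2,L3}
  DF⁺ = {L2,L3}

Answer: ["L2", "L3"]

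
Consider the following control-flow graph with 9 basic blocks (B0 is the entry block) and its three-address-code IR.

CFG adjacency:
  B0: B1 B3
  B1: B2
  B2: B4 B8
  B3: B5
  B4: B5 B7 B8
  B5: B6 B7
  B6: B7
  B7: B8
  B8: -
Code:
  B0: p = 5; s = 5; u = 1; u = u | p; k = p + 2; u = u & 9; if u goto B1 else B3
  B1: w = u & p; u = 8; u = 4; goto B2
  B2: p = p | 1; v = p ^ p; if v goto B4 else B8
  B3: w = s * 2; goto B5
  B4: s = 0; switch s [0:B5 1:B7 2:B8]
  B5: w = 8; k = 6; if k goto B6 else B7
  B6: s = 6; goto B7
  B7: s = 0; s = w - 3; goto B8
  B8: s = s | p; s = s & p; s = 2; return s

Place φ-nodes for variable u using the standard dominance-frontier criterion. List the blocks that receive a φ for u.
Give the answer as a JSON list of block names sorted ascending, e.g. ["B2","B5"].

Answer: ["B5", "B7", "B8"]

Working:
idom tree: B1←B0 B2←B1 B3←B0 B4←B2 B5←B0 B6←B5 B7←B0 B8←B0
Join-block Dom:
  B5: preds {B3,B4}: {B0,B3} ∩ {B0,B1,B2,B4} = {B0}; idom=B0
  B7: preds {B4,B5,B6}: {B0,B1,B2,B4} ∩ {B0,B5} ∩ {B0,B5,B6} = {B0}; idom=B0
  B8: preds {B2,B4,B7}: {B0,B1,B2} ∩ {B0,B1,B2,B4} ∩ {B0,B7} = {B0}; idom=B0

DF derivation:
  join B5 pred B3: B3 stop@B0
  join B5 pred B4: B4→B2→B1 stop@B0
  join B7 pred B4: B4→B2→B1 stop@B0
  join B7 pred B5: B5 stop@B0
  join B7 pred B6: B6→B5 stop@B0
  join B8 pred B2: B2→B1 stop@B0
  join B8 pred B4: B4→B2→B1 stop@B0
  join B8 pred B7: B7 stop@B0
  DF(B0)=∅
  DF(B1)={B5,B7,B8}
  DF(B2)={B5,B7,B8}
  DF(B3)={B5}
  DF(B4)={B5,B7,B8}
  DF(B5)={B7}
  DF(B6)={B7}
  DF(B7)={B8}
  DF(B8)=∅

φ for u: defs {B0,B1}
  DF⁺ = {B5,B7,B8}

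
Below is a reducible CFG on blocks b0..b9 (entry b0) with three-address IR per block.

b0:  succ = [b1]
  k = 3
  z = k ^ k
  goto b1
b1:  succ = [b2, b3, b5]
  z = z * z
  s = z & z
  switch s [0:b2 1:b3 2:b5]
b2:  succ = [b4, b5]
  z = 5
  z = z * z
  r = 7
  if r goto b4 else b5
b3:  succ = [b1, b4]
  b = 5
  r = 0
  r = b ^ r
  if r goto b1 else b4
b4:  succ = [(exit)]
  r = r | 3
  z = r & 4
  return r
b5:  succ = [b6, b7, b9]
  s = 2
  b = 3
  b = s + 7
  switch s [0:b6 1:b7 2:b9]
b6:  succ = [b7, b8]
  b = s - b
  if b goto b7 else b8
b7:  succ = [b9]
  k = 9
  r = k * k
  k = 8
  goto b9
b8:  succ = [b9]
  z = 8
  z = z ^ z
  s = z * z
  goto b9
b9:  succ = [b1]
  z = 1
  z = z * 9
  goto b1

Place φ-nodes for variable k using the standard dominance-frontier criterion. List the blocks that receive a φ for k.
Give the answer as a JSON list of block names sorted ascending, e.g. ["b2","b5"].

idom tree: b1←b0 b2←b1 b3←b1 b4←b1 b5←b1 b6←b5 b7←b5 b8←b6 b9←b5
Dom at joins:
  b1: preds {b0,b3,b9}: {b0} ∩ {b0,b1,b3} ∩ {b0,b1,b5,b9} = {b0}; idom=b0
  b4: preds {b2,b3}: {b0,b1,b2} ∩ {b0,b1,b3} = {b0,b1}; idom=b1
  b5: preds {b1,b2}: {b0,b1} ∩ {b0,b1,b2} = {b0,b1}; idom=b1
  b7: preds {b5,b6}: {b0,b1,b5} ∩ {b0,b1,b5,b6} = {b0,b1,b5}; idom=b5
  b9: preds {b5,b7,b8}: {b0,b1,b5} ∩ {b0,b1,b5,b7} ∩ {b0,b1,b5,b6,b8} = {b0,b1,b5}; idom=b5

Frontier:
  b1←b0: walk · to b0
  b1←b3: walk b3→b1 to b0
  b1←b9: walk b9→b5→b1 to b0
  b4←b2: walk b2 to b1
  b4←b3: walk b3 to b1
  b5←b1: walk · to b1
  b5←b2: walk b2 to b1
  b7←b5: walk · to b5
  b7←b6: walk b6 to b5
  b9←b5: walk · to b5
  b9←b7: walk b7 to b5
  b9←b8: walk b8→b6 to b5
  b0 → ∅
  b1 → {b1}
  b2 → {b4,b5}
  b3 → {b1,b4}
  b4 → ∅
  b5 → {b1}
  b6 → {b7,b9}
  b7 → {b9}
  b8 → {b9}
  b9 → {b1}

φ for k: defs {b0,b7}
  DF⁺ = {b1,b9}

Answer: ["b1", "b9"]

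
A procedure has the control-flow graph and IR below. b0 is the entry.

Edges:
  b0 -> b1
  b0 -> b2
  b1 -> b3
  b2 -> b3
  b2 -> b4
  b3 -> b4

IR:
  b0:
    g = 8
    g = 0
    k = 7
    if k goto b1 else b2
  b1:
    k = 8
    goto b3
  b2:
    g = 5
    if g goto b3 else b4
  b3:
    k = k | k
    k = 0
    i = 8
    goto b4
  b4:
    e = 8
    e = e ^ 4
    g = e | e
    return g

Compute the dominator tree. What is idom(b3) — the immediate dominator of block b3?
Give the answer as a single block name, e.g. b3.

idom tree: b1←b0 b2←b0 b3←b0 b4←b0
Dom∩ at merges:
  b3: preds {b1,b2}: {b0,b1} ∩ {b0,b2} = {b0}; idom=b0
  b4: preds {b2,b3}: {b0,b2} ∩ {b0,b3} = {b0}; idom=b0

idom(b3) = b0

Answer: b0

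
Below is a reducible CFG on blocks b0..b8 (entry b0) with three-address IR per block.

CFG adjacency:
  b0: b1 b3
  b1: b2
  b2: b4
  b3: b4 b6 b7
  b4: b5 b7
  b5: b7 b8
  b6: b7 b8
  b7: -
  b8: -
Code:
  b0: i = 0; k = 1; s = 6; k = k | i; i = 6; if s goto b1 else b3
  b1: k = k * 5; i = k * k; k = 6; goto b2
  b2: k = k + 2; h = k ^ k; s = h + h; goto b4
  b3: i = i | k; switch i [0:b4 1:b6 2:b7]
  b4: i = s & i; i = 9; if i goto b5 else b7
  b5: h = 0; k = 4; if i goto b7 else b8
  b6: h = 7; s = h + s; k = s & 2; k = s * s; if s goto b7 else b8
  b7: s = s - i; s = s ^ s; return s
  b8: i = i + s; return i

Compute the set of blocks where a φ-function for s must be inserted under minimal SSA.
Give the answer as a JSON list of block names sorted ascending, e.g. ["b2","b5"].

idom tree: b1←b0 b2←b1 b3←b0 b4←b0 b5←b4 b6←b3 b7←b0 b8←b0
Join-block Dom:
  b4: preds {b2,b3}: {b0,b1,b2} ∩ {b0,b3} = {b0}; idom=b0
  b7: preds {b3,b4,b5,b6}: {b0,b3} ∩ {b0,b4} ∩ {b0,b4,b5} ∩ {b0,b3,b6} = {b0}; idom=b0
  b8: preds {b5,b6}: {b0,b4,b5} ∩ {b0,b3,b6} = {b0}; idom=b0

DF derivation:
  join b4 pred b2: b2→b1 stop@b0
  join b4 pred b3: b3 stop@b0
  join b7 pred b3: b3 stop@b0
  join b7 pred b4: b4 stop@b0
  join b7 pred b5: b5→b4 stop@b0
  join b7 pred b6: b6→b3 stop@b0
  join b8 pred b5: b5→b4 stop@b0
  join b8 pred b6: b6→b3 stop@b0
  b0 → ∅
  b1 → {b4}
  b2 → {b4}
  b3 → {b4,b7,b8}
  b4 → {b7,b8}
  b5 → {b7,b8}
  b6 → {b7,b8}
  b7 → ∅
  b8 → ∅

φ for s: defs {b0,b2,b6,b7}
  DF⁺ = {b4,b7,b8}

Answer: ["b4", "b7", "b8"]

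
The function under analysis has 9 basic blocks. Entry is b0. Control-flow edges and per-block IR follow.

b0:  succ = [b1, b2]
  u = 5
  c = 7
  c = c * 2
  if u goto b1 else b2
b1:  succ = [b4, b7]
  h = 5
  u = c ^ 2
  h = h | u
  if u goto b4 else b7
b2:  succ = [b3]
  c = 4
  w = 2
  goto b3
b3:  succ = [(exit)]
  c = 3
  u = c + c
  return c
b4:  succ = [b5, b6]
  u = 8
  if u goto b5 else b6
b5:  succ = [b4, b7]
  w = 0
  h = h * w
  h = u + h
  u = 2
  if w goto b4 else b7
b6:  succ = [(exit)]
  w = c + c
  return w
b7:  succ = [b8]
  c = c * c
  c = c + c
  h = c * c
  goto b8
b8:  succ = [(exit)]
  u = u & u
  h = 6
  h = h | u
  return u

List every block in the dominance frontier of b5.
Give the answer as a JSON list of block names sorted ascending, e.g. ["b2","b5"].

Answer: ["b4", "b7"]

Derivation:
idom tree: b1←b0 b2←b0 b3←b2 b4←b1 b5←b4 b6←b4 b7←b1 b8←b7
Dom at joins:
  b4: preds {b1,b5}: {b0,b1} ∩ {b0,b1,b4,b5} = {b0,b1}; idom=b1
  b7: preds {b1,b5}: {b0,b1} ∩ {b0,b1,b4,b5} = {b0,b1}; idom=b1

DF derivation:
  join b4 pred b1: · stop@b1
  join b4 pred b5: b5→b4 stop@b1
  join b7 pred b1: · stop@b1
  join b7 pred b5: b5→b4 stop@b1
  b0: DF=∅
  b1: DF=∅
  b2: DF=∅
  b3: DF=∅
  b4: DF={b4,b7}
  b5: DF={b4,b7}
  b6: DF=∅
  b7: DF=∅
  b8: DF=∅

DF(b5) = ["b4", "b7"]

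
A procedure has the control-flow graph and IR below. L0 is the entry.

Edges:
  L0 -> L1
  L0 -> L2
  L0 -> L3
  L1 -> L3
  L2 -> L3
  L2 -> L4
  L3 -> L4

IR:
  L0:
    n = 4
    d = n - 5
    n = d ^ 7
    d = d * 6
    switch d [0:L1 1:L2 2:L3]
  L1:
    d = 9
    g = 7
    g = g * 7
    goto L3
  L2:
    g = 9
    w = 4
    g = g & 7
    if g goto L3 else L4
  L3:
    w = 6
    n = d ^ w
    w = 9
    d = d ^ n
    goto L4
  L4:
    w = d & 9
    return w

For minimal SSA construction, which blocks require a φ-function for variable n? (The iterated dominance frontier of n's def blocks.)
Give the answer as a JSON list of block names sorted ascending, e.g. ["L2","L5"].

idom tree: L1←L0 L2←L0 L3←L0 L4←L0
Dom∩ at merges:
  L3: preds {L0,L1,L2}: {L0} ∩ {L0,L1} ∩ {L0,L2} = {L0}; idom=L0
  L4: preds {L2,L3}: {L0,L2} ∩ {L0,L3} = {L0}; idom=L0

Frontier:
  join L3 pred L0: · stop@L0
  join L3 pred L1: L1 stop@L0
  join L3 pred L2: L2 stop@L0
  join L4 pred L2: L2 stop@L0
  join L4 pred L3: L3 stop@L0
  DF(L0)=∅
  DF(L1)={L3}
  DF(L2)={L3,L4}
  DF(L3)={L4}
  DF(L4)=∅

φ for n: defs {L0,L3}
  DF⁺ = {L4}

Answer: ["L4"]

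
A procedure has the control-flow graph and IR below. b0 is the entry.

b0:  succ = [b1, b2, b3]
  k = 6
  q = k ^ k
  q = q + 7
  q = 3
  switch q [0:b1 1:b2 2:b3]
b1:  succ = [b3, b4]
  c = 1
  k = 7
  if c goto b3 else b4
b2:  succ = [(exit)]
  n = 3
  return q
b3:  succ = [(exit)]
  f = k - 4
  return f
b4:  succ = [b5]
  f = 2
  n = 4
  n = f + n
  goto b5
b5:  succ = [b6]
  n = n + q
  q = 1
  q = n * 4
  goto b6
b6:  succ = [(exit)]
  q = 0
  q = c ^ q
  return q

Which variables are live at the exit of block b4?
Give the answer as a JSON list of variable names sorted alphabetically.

def/use:
  b0: {k,q} / ∅
  b1: {c,k} / ∅
  b2: {n} / {q}
  b3: {f} / {k}
  b4: {f,n} / ∅
  b5: {n,q} / {n,q}
  b6: {q} / {c}

Backward fixpoint:
  b0: in=∅ out={k,q}
  b1: in={q} out={c,k,q}
  b2: in={q} out=∅
  b3: in={k} out=∅
  b4: in={c,q} out={c,n,q}
  b5: in={c,n,q} out={c}
  b6: in={c} out=∅

live-out(b4) = ["c", "n", "q"]

Answer: ["c", "n", "q"]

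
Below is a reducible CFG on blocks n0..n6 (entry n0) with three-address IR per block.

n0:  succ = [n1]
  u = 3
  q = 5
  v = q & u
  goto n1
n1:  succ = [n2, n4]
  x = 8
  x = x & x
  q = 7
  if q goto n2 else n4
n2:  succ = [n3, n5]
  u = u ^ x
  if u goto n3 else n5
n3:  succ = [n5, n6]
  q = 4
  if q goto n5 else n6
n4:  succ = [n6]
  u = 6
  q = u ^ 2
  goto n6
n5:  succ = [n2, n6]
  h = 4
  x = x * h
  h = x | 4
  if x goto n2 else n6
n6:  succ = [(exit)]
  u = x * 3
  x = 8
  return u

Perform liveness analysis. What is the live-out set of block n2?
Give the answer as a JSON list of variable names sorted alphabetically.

Answer: ["u", "x"]

Analysis:
Block summaries:
  n0: def={q,u,v} ue=∅
  n1: def={q,x} ue=∅
  n2: def={u} ue={u,x}
  n3: def={q} ue=∅
  n4: def={q,u} ue=∅
  n5: def={h,x} ue={x}
  n6: def={u,x} ue={x}

Backward fixpoint:
  n0 li=∅ lo={u}
  n1 li={u} lo={u,x}
  n2 li={u,x} lo={u,x}
  n3 li={u,x} lo={u,x}
  n4 li={x} lo={x}
  n5 li={u,x} lo={u,x}
  n6 li={x} lo=∅

live-out(n2) = ["u", "x"]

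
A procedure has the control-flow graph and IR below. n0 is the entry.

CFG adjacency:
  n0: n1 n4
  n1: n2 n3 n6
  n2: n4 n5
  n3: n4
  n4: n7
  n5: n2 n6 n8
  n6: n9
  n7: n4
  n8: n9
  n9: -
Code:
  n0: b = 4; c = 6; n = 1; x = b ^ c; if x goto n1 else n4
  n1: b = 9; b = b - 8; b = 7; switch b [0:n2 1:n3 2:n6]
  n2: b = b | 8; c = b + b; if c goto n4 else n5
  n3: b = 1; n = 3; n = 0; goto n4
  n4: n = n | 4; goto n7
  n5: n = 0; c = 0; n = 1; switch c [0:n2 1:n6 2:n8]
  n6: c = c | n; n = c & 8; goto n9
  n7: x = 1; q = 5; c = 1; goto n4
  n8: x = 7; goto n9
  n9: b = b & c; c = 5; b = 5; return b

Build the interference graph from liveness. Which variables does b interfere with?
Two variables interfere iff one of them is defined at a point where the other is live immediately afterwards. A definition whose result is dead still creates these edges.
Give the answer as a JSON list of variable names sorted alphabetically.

Answer: ["c", "n", "x"]

Analysis:
Per-block:
  n0: {b,c,n,x} / ∅
  n1: {b} / ∅
  n2: {b,c} / {b}
  n3: {b,n} / ∅
  n4: {n} / {n}
  n5: {c,n} / ∅
  n6: {c,n} / {c,n}
  n7: {c,q,x} / ∅
  n8: {x} / ∅
  n9: {b,c} / {b,c}

Backward fixpoint:
  n0: in=∅ out={c,n}
  n1: in={c,n} out={b,c,n}
  n2: in={b,n} out={b,n}
  n3: in=∅ out={n}
  n4: in={n} out={n}
  n5: in={b} out={b,c,n}
  n6: in={b,c,n} out={b,c}
  n7: in={n} out={n}
  n8: in={b,c} out={b,c}
  n9: in={b,c} out=∅

Interference:
  b↔{c,n,x}
  c↔{b,n,x}
  n↔{b,c,q,x}
  q↔{n}
  x↔{b,c,n}

N(b) = ["c", "n", "x"]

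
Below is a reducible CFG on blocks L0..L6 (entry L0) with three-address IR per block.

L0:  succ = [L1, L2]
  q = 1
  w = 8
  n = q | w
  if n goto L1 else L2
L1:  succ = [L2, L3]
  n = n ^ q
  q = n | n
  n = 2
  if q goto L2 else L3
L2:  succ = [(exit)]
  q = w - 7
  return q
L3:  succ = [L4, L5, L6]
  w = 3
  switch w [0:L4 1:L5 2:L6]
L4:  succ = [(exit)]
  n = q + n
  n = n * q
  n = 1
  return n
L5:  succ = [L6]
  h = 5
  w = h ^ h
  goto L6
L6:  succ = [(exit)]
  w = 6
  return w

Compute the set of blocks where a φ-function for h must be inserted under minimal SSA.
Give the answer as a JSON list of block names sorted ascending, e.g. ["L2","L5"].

Answer: ["L6"]

Derivation:
idom tree: L1←L0 L2←L0 L3←L1 L4←L3 L5←L3 L6←L3
Dom∩ at merges:
  L2: preds {L0,L1}: {L0} ∩ {L0,L1} = {L0}; idom=L0
  L6: preds {L3,L5}: {L0,L1,L3} ∩ {L0,L1,L3,L5} = {L0,L1,L3}; idom=L3

DF walk-up:
  join L2 pred L0: · stop@L0
  join L2 pred L1: L1 stop@L0
  join L6 pred L3: · stop@L3
  join L6 pred L5: L5 stop@L3
  DF(L0)=∅
  DF(L1)={L2}
  DF(L2)=∅
  DF(L3)=∅
  DF(L4)=∅
  DF(L5)={L6}
  DF(L6)=∅

φ for h: defs {L5}
  DF⁺ = {L6}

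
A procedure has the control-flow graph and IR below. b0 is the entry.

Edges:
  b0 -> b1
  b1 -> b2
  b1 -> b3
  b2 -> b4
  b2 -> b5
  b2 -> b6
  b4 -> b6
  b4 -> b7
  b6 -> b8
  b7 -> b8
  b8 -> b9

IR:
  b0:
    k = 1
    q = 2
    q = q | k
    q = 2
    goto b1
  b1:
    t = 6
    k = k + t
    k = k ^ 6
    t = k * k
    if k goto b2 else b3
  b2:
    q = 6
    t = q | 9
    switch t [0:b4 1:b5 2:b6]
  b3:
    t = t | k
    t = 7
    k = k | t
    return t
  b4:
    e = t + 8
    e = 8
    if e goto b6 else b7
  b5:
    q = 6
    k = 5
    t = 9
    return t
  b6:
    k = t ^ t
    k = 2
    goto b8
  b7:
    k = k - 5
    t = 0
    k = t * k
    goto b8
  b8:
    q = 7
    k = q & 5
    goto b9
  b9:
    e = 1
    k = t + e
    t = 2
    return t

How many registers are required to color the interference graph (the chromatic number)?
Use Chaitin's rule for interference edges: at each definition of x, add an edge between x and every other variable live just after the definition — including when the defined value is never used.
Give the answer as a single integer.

Answer: 3

Working:
def/use:
  b0: def={k,q} ue=∅
  b1: def={k,t} ue={k}
  b2: def={q,t} ue=∅
  b3: def={k,t} ue={k,t}
  b4: def={e} ue={t}
  b5: def={k,q,t} ue=∅
  b6: def={k} ue={t}
  b7: def={k,t} ue={k}
  b8: def={k,q} ue=∅
  b9: def={e,k,t} ue={t}

Live sets:
  b0 li=∅ lo={k}
  b1 li={k} lo={k,t}
  b2 li={k} lo={k,t}
  b3 li={k,t} lo=∅
  b4 li={k,t} lo={k,t}
  b5 li=∅ lo=∅
  b6 li={t} lo={t}
  b7 li={k} lo={t}
  b8 li={t} lo={t}
  b9 li={t} lo=∅

Interference:
  e — {k,t}
  k — {e,q,t}
  q — {k,t}
  t — {e,k,q}

Colouring:
  lower bound: {e,k,t} mutually conflict ⇒ χ ≥ 3
  assign e→r2 k→r0 q→r2 t→r1 — no edge inside a register ⇒ χ ≤ 3
  χ = 3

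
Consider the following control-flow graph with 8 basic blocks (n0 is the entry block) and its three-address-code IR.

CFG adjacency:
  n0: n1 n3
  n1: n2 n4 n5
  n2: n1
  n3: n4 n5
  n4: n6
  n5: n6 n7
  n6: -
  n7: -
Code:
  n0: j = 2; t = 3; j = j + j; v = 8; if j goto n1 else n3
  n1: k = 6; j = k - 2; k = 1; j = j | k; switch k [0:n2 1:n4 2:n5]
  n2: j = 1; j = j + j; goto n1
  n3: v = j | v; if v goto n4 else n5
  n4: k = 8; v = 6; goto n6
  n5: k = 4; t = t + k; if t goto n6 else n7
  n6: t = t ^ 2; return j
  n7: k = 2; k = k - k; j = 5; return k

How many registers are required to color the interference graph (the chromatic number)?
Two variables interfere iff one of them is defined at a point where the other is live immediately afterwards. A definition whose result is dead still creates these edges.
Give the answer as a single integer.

def/use:
  n0: {j,t,v} / ∅
  n1: {j,k} / ∅
  n2: {j} / ∅
  n3: {v} / {j,v}
  n4: {k,v} / ∅
  n5: {k,t} / {t}
  n6: {t} / {j,t}
  n7: {j,k} / ∅

Liveness:
  live n0: ∅→{j,t,v}
  live n1: {t}→{j,t}
  live n2: {t}→{t}
  live n3: {j,t,v}→{j,t}
  live n4: {j,t}→{j,t}
  live n5: {j,t}→{j,t}
  live n6: {j,t}→∅
  live n7: ∅→∅

Conflict graph:
  j: {k,t,v}
  k: {j,t}
  t: {j,k,v}
  v: {j,t}

Chromatic number:
  clique {j,k,t} ⇒ need ≥ 3
  assign j→r0 k→r2 t→r1 v→r2 — no edge inside a register ⇒ χ ≤ 3
  χ = 3

Answer: 3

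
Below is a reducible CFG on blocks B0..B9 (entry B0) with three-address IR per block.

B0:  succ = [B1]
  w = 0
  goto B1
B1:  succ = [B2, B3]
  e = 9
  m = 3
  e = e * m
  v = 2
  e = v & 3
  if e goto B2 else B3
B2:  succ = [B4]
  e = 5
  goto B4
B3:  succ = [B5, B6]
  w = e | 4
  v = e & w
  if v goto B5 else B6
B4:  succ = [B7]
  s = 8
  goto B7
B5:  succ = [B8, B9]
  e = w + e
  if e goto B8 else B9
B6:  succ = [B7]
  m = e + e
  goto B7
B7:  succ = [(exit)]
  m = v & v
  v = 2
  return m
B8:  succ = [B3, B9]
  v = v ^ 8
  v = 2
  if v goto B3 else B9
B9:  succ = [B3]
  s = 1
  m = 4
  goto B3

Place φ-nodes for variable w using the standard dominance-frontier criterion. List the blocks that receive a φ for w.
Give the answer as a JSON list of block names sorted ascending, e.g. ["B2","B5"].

idom tree: B1←B0 B2←B1 B3←B1 B4←B2 B5←B3 B6←B3 B7←B1 B8←B5 B9←B5
Dom∩ at merges:
  B3: preds {B1,B8,B9}: {B0,B1} ∩ {B0,B1,B3,B5,B8} ∩ {B0,B1,B3,B5,B9} = {B0,B1}; idom=B1
  B7: preds {B4,B6}: {B0,B1,B2,B4} ∩ {B0,B1,B3,B6} = {B0,B1}; idom=B1
  B9: preds {B5,B8}: {B0,B1,B3,B5} ∩ {B0,B1,B3,B5,B8} = {B0,B1,B3,B5}; idom=B5

Frontier:
  join B3 pred B1: · stop@B1
  join B3 pred B8: B8→B5→B3 stop@B1
  join B3 pred B9: B9→B5→B3 stop@B1
  join B7 pred B4: B4→B2 stop@B1
  join B7 pred B6: B6→B3 stop@B1
  join B9 pred B5: · stop@B5
  join B9 pred B8: B8 stop@B5
  B0 → ∅
  B1 → ∅
  B2 → {B7}
  B3 → {B3,B7}
  B4 → {B7}
  B5 → {B3}
  B6 → {B7}
  B7 → ∅
  B8 → {B3,B9}
  B9 → {B3}

φ for w: defs {B0,B3}
  DF⁺ = {B3,B7}

Answer: ["B3", "B7"]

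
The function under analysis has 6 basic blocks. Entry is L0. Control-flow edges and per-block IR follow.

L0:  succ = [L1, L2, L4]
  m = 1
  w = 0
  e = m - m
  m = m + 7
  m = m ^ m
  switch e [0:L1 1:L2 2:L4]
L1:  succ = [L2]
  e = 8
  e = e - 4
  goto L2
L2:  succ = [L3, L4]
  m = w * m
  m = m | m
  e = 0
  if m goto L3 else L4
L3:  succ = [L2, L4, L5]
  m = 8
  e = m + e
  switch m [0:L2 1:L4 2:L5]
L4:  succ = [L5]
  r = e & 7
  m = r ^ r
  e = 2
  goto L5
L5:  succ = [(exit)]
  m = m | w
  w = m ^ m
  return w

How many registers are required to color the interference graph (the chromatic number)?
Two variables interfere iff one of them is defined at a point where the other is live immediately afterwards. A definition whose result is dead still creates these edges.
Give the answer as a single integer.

Answer: 3

Derivation:
Block summaries:
  L0: {e,m,w} / ∅
  L1: {e} / ∅
  L2: {e,m} / {m,w}
  L3: {e,m} / {e}
  L4: {e,m,r} / {e}
  L5: {m,w} / {m,w}

Backward fixpoint:
  live L0: ∅→{e,m,w}
  live L1: {m,w}→{m,w}
  live L2: {m,w}→{e,w}
  live L3: {e,w}→{e,m,w}
  live L4: {e,w}→{m,w}
  live L5: {m,w}→∅

Interfere edges:
  e: {m,w}
  m: {e,w}
  r: {w}
  w: {e,m,r}

Chromatic number:
  {e,m,w} pairwise interfere (3-clique) ⇒ χ ≥ 3
  assign e→c1 m→c2 r→c1 w→c0 — no edge inside a register ⇒ χ ≤ 3
  χ = 3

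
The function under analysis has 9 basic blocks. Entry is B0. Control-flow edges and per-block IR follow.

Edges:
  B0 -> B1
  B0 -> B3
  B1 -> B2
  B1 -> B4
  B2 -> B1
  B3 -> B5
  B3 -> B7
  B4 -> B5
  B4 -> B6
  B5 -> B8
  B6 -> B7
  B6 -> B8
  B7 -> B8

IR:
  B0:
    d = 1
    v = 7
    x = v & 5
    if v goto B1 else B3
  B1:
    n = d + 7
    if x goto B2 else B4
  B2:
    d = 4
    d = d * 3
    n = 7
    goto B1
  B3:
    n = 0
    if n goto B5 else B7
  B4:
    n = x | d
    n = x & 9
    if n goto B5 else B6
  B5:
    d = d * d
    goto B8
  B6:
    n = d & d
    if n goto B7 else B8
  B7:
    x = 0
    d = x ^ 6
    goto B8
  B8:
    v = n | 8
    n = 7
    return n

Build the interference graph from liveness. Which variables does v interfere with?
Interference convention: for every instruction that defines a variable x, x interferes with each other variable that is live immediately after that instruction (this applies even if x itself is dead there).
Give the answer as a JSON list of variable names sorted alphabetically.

Answer: ["d", "x"]

Analysis:
Block summaries:
  B0 def {d,v,x} use ∅
  B1 def {n} use {d,x}
  B2 def {d,n} use ∅
  B3 def {n} use ∅
  B4 def {n} use {d,x}
  B5 def {d} use {d}
  B6 def {n} use {d}
  B7 def {d,x} use ∅
  B8 def {n,v} use {n}

Live sets:
  live B0: ∅→{d,x}
  live B1: {d,x}→{d,x}
  live B2: {x}→{d,x}
  live B3: {d}→{d,n}
  live B4: {d,x}→{d,n}
  live B5: {d,n}→{n}
  live B6: {d}→{n}
  live B7: {n}→{n}
  live B8: {n}→∅

Interfere edges:
  d: {n,v,x}
  n: {d,x}
  v: {d,x}
  x: {d,n,v}

N(v) = ["d", "x"]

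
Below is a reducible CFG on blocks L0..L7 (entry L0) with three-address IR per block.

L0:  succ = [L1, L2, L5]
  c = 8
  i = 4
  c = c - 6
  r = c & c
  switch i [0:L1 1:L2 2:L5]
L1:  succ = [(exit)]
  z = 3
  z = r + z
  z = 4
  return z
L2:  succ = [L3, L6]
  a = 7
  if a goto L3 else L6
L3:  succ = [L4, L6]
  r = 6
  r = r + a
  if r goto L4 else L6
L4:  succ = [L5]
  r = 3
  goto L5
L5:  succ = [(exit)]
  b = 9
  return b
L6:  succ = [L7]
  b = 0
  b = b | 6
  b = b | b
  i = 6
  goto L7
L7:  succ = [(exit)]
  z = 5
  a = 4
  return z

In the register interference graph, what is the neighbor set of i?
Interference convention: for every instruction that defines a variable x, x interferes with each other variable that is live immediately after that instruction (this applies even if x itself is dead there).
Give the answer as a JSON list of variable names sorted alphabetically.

def/use:
  L0: {c,i,r} / ∅
  L1: {z} / {r}
  L2: {a} / ∅
  L3: {r} / {a}
  L4: {r} / ∅
  L5: {b} / ∅
  L6: {b,i} / ∅
  L7: {a,z} / ∅

Backward fixpoint:
  L0 li=∅ lo={r}
  L1 li={r} lo=∅
  L2 li=∅ lo={a}
  L3 li={a} lo=∅
  L4 li=∅ lo=∅
  L5 li=∅ lo=∅
  L6 li=∅ lo=∅
  L7 li=∅ lo=∅

Conflict graph:
  a↔{r,z}
  b↔∅
  c↔{i}
  i↔{c,r}
  r↔{a,i,z}
  z↔{a,r}

N(i) = ["c", "r"]

Answer: ["c", "r"]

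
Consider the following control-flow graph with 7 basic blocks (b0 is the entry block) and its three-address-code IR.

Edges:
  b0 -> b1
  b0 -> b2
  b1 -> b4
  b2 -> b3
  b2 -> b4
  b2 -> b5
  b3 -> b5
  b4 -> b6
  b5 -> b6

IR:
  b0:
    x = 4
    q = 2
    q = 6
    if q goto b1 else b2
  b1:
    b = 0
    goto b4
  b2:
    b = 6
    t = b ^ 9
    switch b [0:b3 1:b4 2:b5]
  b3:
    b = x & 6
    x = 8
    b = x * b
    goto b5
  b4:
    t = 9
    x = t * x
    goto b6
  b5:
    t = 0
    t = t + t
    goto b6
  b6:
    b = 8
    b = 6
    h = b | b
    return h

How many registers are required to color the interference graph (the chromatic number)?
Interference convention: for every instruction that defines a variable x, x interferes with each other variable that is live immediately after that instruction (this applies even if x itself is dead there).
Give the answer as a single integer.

Answer: 3

Analysis:
Block summaries:
  b0: {q,x} / ∅
  b1: {b} / ∅
  b2: {b,t} / ∅
  b3: {b,x} / {x}
  b4: {t,x} / {x}
  b5: {t} / ∅
  b6: {b,h} / ∅

Live sets:
  b0: in=∅ out={x}
  b1: in={x} out={x}
  b2: in={x} out={x}
  b3: in={x} out=∅
  b4: in={x} out=∅
  b5: in=∅ out=∅
  b6: in=∅ out=∅

Conflict graph:
  b — {t,x}
  h — ∅
  q — {x}
  t — {b,x}
  x — {b,q,t}

Colouring:
  lower bound: {b,t,x} mutually conflict ⇒ χ ≥ 3
  3-colouring: c0={h,x}  c1={b,q}  c2={t}
  χ = 3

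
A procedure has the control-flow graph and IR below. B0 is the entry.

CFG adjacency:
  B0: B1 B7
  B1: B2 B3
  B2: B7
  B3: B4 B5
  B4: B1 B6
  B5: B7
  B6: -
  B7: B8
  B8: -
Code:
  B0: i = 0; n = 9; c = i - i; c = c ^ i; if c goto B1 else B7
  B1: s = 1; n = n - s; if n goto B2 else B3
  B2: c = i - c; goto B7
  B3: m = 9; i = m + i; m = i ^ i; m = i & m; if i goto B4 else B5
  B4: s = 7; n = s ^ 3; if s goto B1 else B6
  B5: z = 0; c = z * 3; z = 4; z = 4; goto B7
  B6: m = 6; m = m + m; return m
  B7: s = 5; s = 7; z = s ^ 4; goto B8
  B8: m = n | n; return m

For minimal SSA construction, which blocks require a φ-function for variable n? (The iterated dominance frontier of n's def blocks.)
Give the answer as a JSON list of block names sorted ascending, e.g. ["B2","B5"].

idom tree: B1←B0 B2←B1 B3←B1 B4←B3 B5←B3 B6←B4 B7←B0 B8←B7
Join-block Dom:
  B1: preds {B0,B4}: {B0} ∩ {B0,B1,B3,B4} = {B0}; idom=B0
  B7: preds {B0,B2,B5}: {B0} ∩ {B0,B1,B2} ∩ {B0,B1,B3,B5} = {B0}; idom=B0

DF walk-up:
  B1←B0: walk · to B0
  B1←B4: walk B4→B3→B1 to B0
  B7←B0: walk · to B0
  B7←B2: walk B2→B1 to B0
  B7←B5: walk B5→B3→B1 to B0
  B0 → ∅
  B1 → {B1,B7}
  B2 → {B7}
  B3 → {B1,B7}
  B4 → {B1}
  B5 → {B7}
  B6 → ∅
  B7 → ∅
  B8 → ∅

φ for n: defs {B0,B1,B4}
  DF⁺ = {B1,B7}

Answer: ["B1", "B7"]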